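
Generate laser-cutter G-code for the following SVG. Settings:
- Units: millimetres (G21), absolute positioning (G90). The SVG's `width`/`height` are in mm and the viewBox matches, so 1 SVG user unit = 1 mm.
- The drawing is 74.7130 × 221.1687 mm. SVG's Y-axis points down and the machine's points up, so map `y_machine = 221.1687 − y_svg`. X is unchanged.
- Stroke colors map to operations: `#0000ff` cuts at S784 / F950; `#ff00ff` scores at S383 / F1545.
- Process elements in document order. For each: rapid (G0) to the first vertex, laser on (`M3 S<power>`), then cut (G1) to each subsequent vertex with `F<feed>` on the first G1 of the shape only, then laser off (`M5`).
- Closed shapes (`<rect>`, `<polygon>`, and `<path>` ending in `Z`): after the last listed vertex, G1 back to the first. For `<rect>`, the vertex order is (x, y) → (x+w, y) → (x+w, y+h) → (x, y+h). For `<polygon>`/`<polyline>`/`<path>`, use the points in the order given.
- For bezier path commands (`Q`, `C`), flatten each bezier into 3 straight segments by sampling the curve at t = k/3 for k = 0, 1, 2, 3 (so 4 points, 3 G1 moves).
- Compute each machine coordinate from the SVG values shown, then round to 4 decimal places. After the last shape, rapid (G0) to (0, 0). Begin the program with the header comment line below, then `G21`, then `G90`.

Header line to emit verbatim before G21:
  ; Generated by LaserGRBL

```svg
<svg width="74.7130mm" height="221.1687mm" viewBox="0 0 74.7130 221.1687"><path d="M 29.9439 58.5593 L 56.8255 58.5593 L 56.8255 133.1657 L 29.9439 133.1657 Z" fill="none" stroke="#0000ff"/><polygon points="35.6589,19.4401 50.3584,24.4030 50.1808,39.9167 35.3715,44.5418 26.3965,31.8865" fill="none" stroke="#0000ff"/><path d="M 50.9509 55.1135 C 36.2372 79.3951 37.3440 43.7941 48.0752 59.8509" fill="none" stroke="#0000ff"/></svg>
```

1 u = 1 mm; y_m = 221.1687 − y.

[1] `<path>` rectangle, #0000ff→cut S784 F950: (29.9439,162.6094) → (56.8255,162.6094) → (56.8255,88.0030) → (29.9439,88.0030) → (29.9439,162.6094) (closed)

[2] `<polygon>` regular polygon, #0000ff→cut S784 F950: (35.6589,201.7286) → (50.3584,196.7657) → (50.1808,181.2520) → (35.3715,176.6269) → (26.3965,189.2822) → (35.6589,201.7286) (closed)

[3] `<path>` cubic bezier, #0000ff→cut S784 F950: (50.9509,166.0552) → (41.2812,157.6033) → (40.7816,164.2865) → (48.0752,161.3178)

; Generated by LaserGRBL
G21
G90
G0 X29.9439 Y162.6094
M3 S784
G1 X56.8255 Y162.6094 F950
G1 X56.8255 Y88.0030
G1 X29.9439 Y88.0030
G1 X29.9439 Y162.6094
M5
G0 X35.6589 Y201.7286
M3 S784
G1 X50.3584 Y196.7657 F950
G1 X50.1808 Y181.2520
G1 X35.3715 Y176.6269
G1 X26.3965 Y189.2822
G1 X35.6589 Y201.7286
M5
G0 X50.9509 Y166.0552
M3 S784
G1 X41.2812 Y157.6033 F950
G1 X40.7816 Y164.2865
G1 X48.0752 Y161.3178
M5
G0 X0.0000 Y0.0000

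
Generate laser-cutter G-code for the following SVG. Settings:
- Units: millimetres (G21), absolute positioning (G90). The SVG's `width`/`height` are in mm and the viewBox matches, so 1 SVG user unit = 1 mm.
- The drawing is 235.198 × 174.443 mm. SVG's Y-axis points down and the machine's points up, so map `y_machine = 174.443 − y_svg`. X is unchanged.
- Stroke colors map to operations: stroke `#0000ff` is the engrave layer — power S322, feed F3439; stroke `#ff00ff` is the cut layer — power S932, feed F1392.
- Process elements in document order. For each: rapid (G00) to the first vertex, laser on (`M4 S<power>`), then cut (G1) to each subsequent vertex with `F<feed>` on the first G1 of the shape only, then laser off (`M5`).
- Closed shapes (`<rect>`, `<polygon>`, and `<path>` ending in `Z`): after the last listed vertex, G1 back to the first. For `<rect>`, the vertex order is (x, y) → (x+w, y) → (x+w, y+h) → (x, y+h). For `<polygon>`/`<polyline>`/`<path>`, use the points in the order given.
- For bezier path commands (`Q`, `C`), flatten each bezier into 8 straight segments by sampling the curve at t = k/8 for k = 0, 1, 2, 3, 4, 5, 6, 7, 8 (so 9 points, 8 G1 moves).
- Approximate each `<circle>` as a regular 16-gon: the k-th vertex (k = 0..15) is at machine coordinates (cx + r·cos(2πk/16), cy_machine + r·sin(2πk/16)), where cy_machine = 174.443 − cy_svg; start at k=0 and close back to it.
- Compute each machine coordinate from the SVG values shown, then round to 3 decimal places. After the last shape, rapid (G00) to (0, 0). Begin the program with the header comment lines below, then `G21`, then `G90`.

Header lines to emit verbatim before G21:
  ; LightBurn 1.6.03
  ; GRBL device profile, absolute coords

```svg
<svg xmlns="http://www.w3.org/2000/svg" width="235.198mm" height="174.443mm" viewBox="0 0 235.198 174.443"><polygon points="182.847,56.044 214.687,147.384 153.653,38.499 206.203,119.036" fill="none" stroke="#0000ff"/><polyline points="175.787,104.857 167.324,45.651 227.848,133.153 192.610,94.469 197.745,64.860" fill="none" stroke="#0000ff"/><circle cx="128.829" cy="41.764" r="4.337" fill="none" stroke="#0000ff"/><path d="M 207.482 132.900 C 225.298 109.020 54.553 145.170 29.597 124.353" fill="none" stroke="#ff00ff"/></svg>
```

Since the viewBox matches the mm dimensions, user units are millimetres directly. The only transform is the Y-flip y_m = 174.443 − y_svg.

Shape 1 is a closed polygon drawn with `<polygon>`. Its stroke #0000ff means engrave at S322, F3439. After flipping Y the toolpath is (182.847,118.399) → (214.687,27.059) → (153.653,135.944) → (206.203,55.407) → (182.847,118.399), returning to the start.

Shape 2 is a open polyline drawn with `<polyline>`. Its stroke #0000ff means engrave at S322, F3439. After flipping Y the toolpath is (175.787,69.586) → (167.324,128.792) → (227.848,41.290) → (192.610,79.974) → (197.745,109.583).

Shape 3 is a circle drawn with `<circle>`. Its stroke #0000ff means engrave at S322, F3439. After flipping Y the toolpath is (133.166,132.679) → (132.836,134.339) → (131.896,135.746) → (130.489,136.686) → (128.829,137.016) → (127.169,136.686) → (125.762,135.746) → (124.822,134.339) → (124.492,132.679) → (124.822,131.019) → (125.762,129.612) → (127.169,128.672) → (128.829,128.342) → (130.489,128.672) → (131.896,129.612) → (132.836,131.019) → (133.166,132.679), returning to the start.

Shape 4 is a cubic bezier drawn with `<path>`. Its stroke #ff00ff means cut at S932, F1392. After flipping Y the toolpath is (207.482,41.543) → (205.977,47.913) → (190.713,50.025) → (165.608,49.253) → (134.579,46.965) → (101.545,44.534) → (70.425,43.330) → (45.136,44.725) → (29.597,50.090).

; LightBurn 1.6.03
; GRBL device profile, absolute coords
G21
G90
G00 X182.847 Y118.399
M4 S322
G1 X214.687 Y27.059 F3439
G1 X153.653 Y135.944
G1 X206.203 Y55.407
G1 X182.847 Y118.399
M5
G00 X175.787 Y69.586
M4 S322
G1 X167.324 Y128.792 F3439
G1 X227.848 Y41.290
G1 X192.610 Y79.974
G1 X197.745 Y109.583
M5
G00 X133.166 Y132.679
M4 S322
G1 X132.836 Y134.339 F3439
G1 X131.896 Y135.746
G1 X130.489 Y136.686
G1 X128.829 Y137.016
G1 X127.169 Y136.686
G1 X125.762 Y135.746
G1 X124.822 Y134.339
G1 X124.492 Y132.679
G1 X124.822 Y131.019
G1 X125.762 Y129.612
G1 X127.169 Y128.672
G1 X128.829 Y128.342
G1 X130.489 Y128.672
G1 X131.896 Y129.612
G1 X132.836 Y131.019
G1 X133.166 Y132.679
M5
G00 X207.482 Y41.543
M4 S932
G1 X205.977 Y47.913 F1392
G1 X190.713 Y50.025
G1 X165.608 Y49.253
G1 X134.579 Y46.965
G1 X101.545 Y44.534
G1 X70.425 Y43.330
G1 X45.136 Y44.725
G1 X29.597 Y50.090
M5
G00 X0.000 Y0.000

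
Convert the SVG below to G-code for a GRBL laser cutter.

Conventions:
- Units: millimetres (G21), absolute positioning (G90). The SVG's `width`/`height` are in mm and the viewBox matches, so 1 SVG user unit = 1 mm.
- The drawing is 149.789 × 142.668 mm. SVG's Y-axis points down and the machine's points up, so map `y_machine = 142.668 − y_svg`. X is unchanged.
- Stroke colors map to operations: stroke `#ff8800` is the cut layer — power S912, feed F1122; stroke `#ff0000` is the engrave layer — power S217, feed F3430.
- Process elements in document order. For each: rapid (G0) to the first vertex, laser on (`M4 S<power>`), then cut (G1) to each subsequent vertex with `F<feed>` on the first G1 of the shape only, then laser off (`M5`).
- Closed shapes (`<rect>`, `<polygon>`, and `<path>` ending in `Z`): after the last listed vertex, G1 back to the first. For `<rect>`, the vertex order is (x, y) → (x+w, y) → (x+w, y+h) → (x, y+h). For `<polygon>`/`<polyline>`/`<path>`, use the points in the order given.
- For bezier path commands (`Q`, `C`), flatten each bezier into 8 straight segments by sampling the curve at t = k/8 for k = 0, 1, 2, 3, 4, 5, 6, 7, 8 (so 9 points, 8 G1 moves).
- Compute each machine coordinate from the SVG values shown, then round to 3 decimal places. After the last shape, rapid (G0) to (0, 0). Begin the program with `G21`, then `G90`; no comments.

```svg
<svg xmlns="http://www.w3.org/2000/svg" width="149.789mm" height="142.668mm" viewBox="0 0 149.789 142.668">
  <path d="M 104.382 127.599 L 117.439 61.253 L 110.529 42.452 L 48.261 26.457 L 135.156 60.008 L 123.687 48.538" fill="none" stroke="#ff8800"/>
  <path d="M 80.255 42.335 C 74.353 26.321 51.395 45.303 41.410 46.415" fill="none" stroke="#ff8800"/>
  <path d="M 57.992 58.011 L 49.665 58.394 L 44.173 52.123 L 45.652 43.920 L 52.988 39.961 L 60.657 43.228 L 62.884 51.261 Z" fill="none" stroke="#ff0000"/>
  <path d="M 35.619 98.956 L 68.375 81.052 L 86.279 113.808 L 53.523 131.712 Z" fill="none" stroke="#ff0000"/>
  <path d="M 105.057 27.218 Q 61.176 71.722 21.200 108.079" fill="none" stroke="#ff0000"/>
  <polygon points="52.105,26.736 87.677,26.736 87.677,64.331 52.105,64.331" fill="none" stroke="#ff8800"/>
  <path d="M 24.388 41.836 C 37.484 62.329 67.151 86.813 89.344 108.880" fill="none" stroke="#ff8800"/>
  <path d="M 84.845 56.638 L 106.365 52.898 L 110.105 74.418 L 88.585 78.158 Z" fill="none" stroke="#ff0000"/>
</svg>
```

1 u = 1 mm; y_m = 142.668 − y.

[1] `<path>` open polyline, #ff8800→cut S912 F1122: (104.382,15.069) → (117.439,81.415) → (110.529,100.216) → (48.261,116.211) → (135.156,82.660) → (123.687,94.130)

[2] `<path>` cubic bezier, #ff8800→cut S912 F1122: (80.255,100.333) → (77.301,104.801) → (73.100,106.608) → (68.003,106.373) → (62.364,104.715) → (56.533,102.255) → (50.862,99.612) → (45.704,97.404) → (41.410,96.253)

[3] `<path>` regular polygon, #ff0000→engrave S217 F3430: (57.992,84.657) → (49.665,84.274) → (44.173,90.545) → (45.652,98.748) → (52.988,102.707) → (60.657,99.440) → (62.884,91.407) → (57.992,84.657) (closed)

[4] `<path>` regular polygon, #ff0000→engrave S217 F3430: (35.619,43.712) → (68.375,61.616) → (86.279,28.860) → (53.523,10.956) → (35.619,43.712) (closed)

[5] `<path>` quadratic bezier, #ff0000→engrave S217 F3430: (105.057,115.450) → (94.148,104.451) → (83.361,93.707) → (72.695,83.218) → (62.152,72.983) → (51.731,63.002) → (41.432,53.277) → (31.255,43.806) → (21.200,34.589)

[6] `<polygon>` rectangle, #ff8800→cut S912 F1122: (52.105,115.932) → (87.677,115.932) → (87.677,78.337) → (52.105,78.337) → (52.105,115.932) (closed)

[7] `<path>` cubic bezier, #ff8800→cut S912 F1122: (24.388,100.832) → (30.029,92.973) → (36.941,84.814) → (44.844,76.432) → (53.455,67.900) → (62.492,59.295) → (71.674,50.691) → (80.718,42.164) → (89.344,33.788)

[8] `<path>` regular polygon, #ff0000→engrave S217 F3430: (84.845,86.030) → (106.365,89.770) → (110.105,68.250) → (88.585,64.510) → (84.845,86.030) (closed)

G21
G90
G0 X104.382 Y15.069
M4 S912
G1 X117.439 Y81.415 F1122
G1 X110.529 Y100.216
G1 X48.261 Y116.211
G1 X135.156 Y82.660
G1 X123.687 Y94.130
M5
G0 X80.255 Y100.333
M4 S912
G1 X77.301 Y104.801 F1122
G1 X73.100 Y106.608
G1 X68.003 Y106.373
G1 X62.364 Y104.715
G1 X56.533 Y102.255
G1 X50.862 Y99.612
G1 X45.704 Y97.404
G1 X41.410 Y96.253
M5
G0 X57.992 Y84.657
M4 S217
G1 X49.665 Y84.274 F3430
G1 X44.173 Y90.545
G1 X45.652 Y98.748
G1 X52.988 Y102.707
G1 X60.657 Y99.440
G1 X62.884 Y91.407
G1 X57.992 Y84.657
M5
G0 X35.619 Y43.712
M4 S217
G1 X68.375 Y61.616 F3430
G1 X86.279 Y28.860
G1 X53.523 Y10.956
G1 X35.619 Y43.712
M5
G0 X105.057 Y115.450
M4 S217
G1 X94.148 Y104.451 F3430
G1 X83.361 Y93.707
G1 X72.695 Y83.218
G1 X62.152 Y72.983
G1 X51.731 Y63.002
G1 X41.432 Y53.277
G1 X31.255 Y43.806
G1 X21.200 Y34.589
M5
G0 X52.105 Y115.932
M4 S912
G1 X87.677 Y115.932 F1122
G1 X87.677 Y78.337
G1 X52.105 Y78.337
G1 X52.105 Y115.932
M5
G0 X24.388 Y100.832
M4 S912
G1 X30.029 Y92.973 F1122
G1 X36.941 Y84.814
G1 X44.844 Y76.432
G1 X53.455 Y67.900
G1 X62.492 Y59.295
G1 X71.674 Y50.691
G1 X80.718 Y42.164
G1 X89.344 Y33.788
M5
G0 X84.845 Y86.030
M4 S217
G1 X106.365 Y89.770 F3430
G1 X110.105 Y68.250
G1 X88.585 Y64.510
G1 X84.845 Y86.030
M5
G0 X0.000 Y0.000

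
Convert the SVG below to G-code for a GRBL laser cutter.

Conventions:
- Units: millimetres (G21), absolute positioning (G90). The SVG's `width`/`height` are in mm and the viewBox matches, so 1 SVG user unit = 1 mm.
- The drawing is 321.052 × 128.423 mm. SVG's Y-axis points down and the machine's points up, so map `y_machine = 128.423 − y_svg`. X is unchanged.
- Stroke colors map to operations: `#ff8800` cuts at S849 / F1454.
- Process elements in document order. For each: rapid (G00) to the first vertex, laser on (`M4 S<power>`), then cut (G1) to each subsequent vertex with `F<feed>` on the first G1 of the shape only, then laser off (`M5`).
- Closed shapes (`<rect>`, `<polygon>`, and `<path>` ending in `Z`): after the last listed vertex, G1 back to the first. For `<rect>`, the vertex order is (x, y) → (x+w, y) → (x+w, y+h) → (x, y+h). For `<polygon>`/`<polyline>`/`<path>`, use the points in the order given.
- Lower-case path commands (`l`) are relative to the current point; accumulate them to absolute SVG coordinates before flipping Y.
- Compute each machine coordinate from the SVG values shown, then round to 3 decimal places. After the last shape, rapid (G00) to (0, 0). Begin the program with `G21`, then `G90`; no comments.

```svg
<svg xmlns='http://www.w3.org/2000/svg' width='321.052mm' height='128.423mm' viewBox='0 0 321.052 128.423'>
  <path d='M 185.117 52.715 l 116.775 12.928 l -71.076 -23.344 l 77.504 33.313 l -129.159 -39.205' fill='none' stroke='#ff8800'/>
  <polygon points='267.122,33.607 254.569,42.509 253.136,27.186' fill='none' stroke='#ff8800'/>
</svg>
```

G21
G90
G00 X185.117 Y75.708
M4 S849
G1 X301.892 Y62.780 F1454
G1 X230.816 Y86.124
G1 X308.320 Y52.811
G1 X179.161 Y92.016
M5
G00 X267.122 Y94.816
M4 S849
G1 X254.569 Y85.914 F1454
G1 X253.136 Y101.237
G1 X267.122 Y94.816
M5
G00 X0.000 Y0.000

Since the viewBox matches the mm dimensions, user units are millimetres directly. The only transform is the Y-flip y_m = 128.423 − y_svg.

Shape 1 is a open polyline drawn with `<path>`. Its stroke #ff8800 means cut at S849, F1454. After flipping Y the toolpath is (185.117,75.708) → (301.892,62.780) → (230.816,86.124) → (308.320,52.811) → (179.161,92.016).

Shape 2 is a regular polygon drawn with `<polygon>`. Its stroke #ff8800 means cut at S849, F1454. After flipping Y the toolpath is (267.122,94.816) → (254.569,85.914) → (253.136,101.237) → (267.122,94.816), returning to the start.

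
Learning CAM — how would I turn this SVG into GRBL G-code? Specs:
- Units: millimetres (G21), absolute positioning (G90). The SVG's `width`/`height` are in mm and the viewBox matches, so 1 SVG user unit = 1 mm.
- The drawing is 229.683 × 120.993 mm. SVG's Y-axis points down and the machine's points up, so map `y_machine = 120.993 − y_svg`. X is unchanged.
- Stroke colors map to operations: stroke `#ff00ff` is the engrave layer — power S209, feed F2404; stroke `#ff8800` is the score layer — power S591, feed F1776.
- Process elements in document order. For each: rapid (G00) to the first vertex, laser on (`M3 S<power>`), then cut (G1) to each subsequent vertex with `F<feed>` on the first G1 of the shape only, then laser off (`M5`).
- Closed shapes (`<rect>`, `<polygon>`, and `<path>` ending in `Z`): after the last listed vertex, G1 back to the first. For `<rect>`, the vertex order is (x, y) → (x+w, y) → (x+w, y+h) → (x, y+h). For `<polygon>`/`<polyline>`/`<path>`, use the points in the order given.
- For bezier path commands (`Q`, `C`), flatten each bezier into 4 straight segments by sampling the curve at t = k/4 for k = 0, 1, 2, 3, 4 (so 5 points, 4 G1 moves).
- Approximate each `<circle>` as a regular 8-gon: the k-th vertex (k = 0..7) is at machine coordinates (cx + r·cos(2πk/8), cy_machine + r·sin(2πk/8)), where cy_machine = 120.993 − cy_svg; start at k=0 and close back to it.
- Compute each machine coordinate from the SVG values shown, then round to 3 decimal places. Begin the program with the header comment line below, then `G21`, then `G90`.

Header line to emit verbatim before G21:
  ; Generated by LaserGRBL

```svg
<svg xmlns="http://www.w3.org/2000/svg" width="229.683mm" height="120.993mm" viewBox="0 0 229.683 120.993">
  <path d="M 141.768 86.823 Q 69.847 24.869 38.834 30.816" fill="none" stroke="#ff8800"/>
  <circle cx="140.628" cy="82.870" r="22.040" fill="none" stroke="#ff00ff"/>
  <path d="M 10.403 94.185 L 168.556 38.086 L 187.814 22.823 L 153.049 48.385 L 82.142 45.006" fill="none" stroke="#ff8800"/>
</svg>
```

viewBox `0 0 229.683 120.993` with mm width/height → 1 unit = 1 mm. Flip: y_m = 120.993 − y_svg.

**Shape 1** — `<path>` quadratic bezier, stroke `#ff8800` → score (S591, F1776). Control points (SVG): P0=(141.768,86.823), P1=(69.847,24.869), P2=(38.834,30.816); sampled at t=k/4. Machine vertices: (141.768,34.170) → (108.364,60.903) → (80.074,79.149) → (56.897,88.907) → (38.834,90.177). Open path.

**Shape 2** — `<circle>` circle, stroke `#ff00ff` → engrave (S209, F2404). Machine vertices: (162.668,38.123) → (156.213,53.708) → (140.628,60.163) → (125.043,53.708) → (118.588,38.123) → (125.043,22.538) → (140.628,16.083) → (156.213,22.538) → (162.668,38.123). Closed: final G1 returns to the first vertex.

**Shape 3** — `<path>` open polyline, stroke `#ff8800` → score (S591, F1776). Machine vertices: (10.403,26.808) → (168.556,82.907) → (187.814,98.170) → (153.049,72.608) → (82.142,75.987). Open path.

; Generated by LaserGRBL
G21
G90
G00 X141.768 Y34.170
M3 S591
G1 X108.364 Y60.903 F1776
G1 X80.074 Y79.149
G1 X56.897 Y88.907
G1 X38.834 Y90.177
M5
G00 X162.668 Y38.123
M3 S209
G1 X156.213 Y53.708 F2404
G1 X140.628 Y60.163
G1 X125.043 Y53.708
G1 X118.588 Y38.123
G1 X125.043 Y22.538
G1 X140.628 Y16.083
G1 X156.213 Y22.538
G1 X162.668 Y38.123
M5
G00 X10.403 Y26.808
M3 S591
G1 X168.556 Y82.907 F1776
G1 X187.814 Y98.170
G1 X153.049 Y72.608
G1 X82.142 Y75.987
M5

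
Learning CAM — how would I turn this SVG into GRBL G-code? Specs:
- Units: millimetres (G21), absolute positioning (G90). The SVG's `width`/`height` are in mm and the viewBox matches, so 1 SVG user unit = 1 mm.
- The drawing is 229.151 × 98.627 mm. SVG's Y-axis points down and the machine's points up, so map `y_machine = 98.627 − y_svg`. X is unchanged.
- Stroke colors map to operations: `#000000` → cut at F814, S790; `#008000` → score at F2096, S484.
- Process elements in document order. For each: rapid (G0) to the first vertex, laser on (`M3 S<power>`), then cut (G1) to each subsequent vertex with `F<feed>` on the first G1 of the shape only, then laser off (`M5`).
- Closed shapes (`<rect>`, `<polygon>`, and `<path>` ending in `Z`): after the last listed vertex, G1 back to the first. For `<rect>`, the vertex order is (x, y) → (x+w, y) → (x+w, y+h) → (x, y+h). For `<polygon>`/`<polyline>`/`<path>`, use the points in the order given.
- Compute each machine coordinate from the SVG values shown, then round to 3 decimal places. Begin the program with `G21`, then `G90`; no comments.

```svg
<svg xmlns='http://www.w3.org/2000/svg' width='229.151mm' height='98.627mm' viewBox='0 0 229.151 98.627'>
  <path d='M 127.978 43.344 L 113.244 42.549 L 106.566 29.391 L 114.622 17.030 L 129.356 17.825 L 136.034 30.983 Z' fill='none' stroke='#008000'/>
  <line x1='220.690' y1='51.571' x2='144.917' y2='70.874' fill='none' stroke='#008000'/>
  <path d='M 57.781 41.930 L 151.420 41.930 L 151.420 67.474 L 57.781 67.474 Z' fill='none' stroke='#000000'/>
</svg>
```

G21
G90
G0 X127.978 Y55.283
M3 S484
G1 X113.244 Y56.078 F2096
G1 X106.566 Y69.236
G1 X114.622 Y81.597
G1 X129.356 Y80.802
G1 X136.034 Y67.644
G1 X127.978 Y55.283
M5
G0 X220.690 Y47.056
M3 S484
G1 X144.917 Y27.753 F2096
M5
G0 X57.781 Y56.697
M3 S790
G1 X151.420 Y56.697 F814
G1 X151.420 Y31.153
G1 X57.781 Y31.153
G1 X57.781 Y56.697
M5

1 u = 1 mm; y_m = 98.627 − y.

[1] `<path>` regular polygon, #008000→score S484 F2096: (127.978,55.283) → (113.244,56.078) → (106.566,69.236) → (114.622,81.597) → (129.356,80.802) → (136.034,67.644) → (127.978,55.283) (closed)

[2] `<line>` line segment, #008000→score S484 F2096: (220.690,47.056) → (144.917,27.753)

[3] `<path>` rectangle, #000000→cut S790 F814: (57.781,56.697) → (151.420,56.697) → (151.420,31.153) → (57.781,31.153) → (57.781,56.697) (closed)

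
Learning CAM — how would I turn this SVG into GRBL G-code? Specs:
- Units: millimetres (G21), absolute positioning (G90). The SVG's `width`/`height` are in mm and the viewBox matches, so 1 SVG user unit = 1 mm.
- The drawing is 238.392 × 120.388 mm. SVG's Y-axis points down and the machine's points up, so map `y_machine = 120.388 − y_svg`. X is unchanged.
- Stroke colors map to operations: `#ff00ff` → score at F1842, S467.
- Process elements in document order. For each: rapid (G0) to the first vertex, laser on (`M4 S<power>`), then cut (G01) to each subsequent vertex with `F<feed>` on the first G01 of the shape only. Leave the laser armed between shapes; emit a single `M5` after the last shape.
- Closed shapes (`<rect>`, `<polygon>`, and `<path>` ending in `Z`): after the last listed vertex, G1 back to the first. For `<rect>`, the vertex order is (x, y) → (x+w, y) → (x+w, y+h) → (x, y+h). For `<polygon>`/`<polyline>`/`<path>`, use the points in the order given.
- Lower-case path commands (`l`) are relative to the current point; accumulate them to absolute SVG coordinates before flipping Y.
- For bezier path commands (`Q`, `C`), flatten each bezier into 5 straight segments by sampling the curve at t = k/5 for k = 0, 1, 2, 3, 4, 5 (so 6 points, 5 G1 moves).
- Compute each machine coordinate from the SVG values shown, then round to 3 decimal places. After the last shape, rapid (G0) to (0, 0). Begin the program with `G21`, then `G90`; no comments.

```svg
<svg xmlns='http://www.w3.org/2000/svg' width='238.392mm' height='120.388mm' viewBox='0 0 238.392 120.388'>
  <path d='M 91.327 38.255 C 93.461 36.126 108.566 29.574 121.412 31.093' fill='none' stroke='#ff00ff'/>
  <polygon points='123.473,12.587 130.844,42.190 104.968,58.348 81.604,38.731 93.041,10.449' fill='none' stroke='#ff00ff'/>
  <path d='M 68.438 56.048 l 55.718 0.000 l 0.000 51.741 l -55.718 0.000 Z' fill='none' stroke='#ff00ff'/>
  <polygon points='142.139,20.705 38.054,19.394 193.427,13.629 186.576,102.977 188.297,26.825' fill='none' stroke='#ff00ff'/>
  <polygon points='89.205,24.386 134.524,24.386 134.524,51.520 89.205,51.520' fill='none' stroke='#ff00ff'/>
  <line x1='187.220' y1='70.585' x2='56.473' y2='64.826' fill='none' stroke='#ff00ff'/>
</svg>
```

1 u = 1 mm; y_m = 120.388 − y.

[1] `<path>` cubic bezier, #ff00ff→score S467 F1842: (91.327,82.133) → (94.042,83.841) → (99.139,86.011) → (105.887,88.043) → (113.555,89.338) → (121.412,89.295)

[2] `<polygon>` regular polygon, #ff00ff→score S467 F1842: (123.473,107.801) → (130.844,78.198) → (104.968,62.040) → (81.604,81.657) → (93.041,109.939) → (123.473,107.801) (closed)

[3] `<path>` rectangle, #ff00ff→score S467 F1842: (68.438,64.340) → (124.156,64.340) → (124.156,12.599) → (68.438,12.599) → (68.438,64.340) (closed)

[4] `<polygon>` closed polygon, #ff00ff→score S467 F1842: (142.139,99.683) → (38.054,100.994) → (193.427,106.759) → (186.576,17.411) → (188.297,93.563) → (142.139,99.683) (closed)

[5] `<polygon>` rectangle, #ff00ff→score S467 F1842: (89.205,96.002) → (134.524,96.002) → (134.524,68.868) → (89.205,68.868) → (89.205,96.002) (closed)

[6] `<line>` line segment, #ff00ff→score S467 F1842: (187.220,49.803) → (56.473,55.562)

G21
G90
G0 X91.327 Y82.133
M4 S467
G01 X94.042 Y83.841 F1842
G01 X99.139 Y86.011
G01 X105.887 Y88.043
G01 X113.555 Y89.338
G01 X121.412 Y89.295
G0 X123.473 Y107.801
M4 S467
G01 X130.844 Y78.198 F1842
G01 X104.968 Y62.040
G01 X81.604 Y81.657
G01 X93.041 Y109.939
G01 X123.473 Y107.801
G0 X68.438 Y64.340
M4 S467
G01 X124.156 Y64.340 F1842
G01 X124.156 Y12.599
G01 X68.438 Y12.599
G01 X68.438 Y64.340
G0 X142.139 Y99.683
M4 S467
G01 X38.054 Y100.994 F1842
G01 X193.427 Y106.759
G01 X186.576 Y17.411
G01 X188.297 Y93.563
G01 X142.139 Y99.683
G0 X89.205 Y96.002
M4 S467
G01 X134.524 Y96.002 F1842
G01 X134.524 Y68.868
G01 X89.205 Y68.868
G01 X89.205 Y96.002
G0 X187.220 Y49.803
M4 S467
G01 X56.473 Y55.562 F1842
M5
G0 X0.000 Y0.000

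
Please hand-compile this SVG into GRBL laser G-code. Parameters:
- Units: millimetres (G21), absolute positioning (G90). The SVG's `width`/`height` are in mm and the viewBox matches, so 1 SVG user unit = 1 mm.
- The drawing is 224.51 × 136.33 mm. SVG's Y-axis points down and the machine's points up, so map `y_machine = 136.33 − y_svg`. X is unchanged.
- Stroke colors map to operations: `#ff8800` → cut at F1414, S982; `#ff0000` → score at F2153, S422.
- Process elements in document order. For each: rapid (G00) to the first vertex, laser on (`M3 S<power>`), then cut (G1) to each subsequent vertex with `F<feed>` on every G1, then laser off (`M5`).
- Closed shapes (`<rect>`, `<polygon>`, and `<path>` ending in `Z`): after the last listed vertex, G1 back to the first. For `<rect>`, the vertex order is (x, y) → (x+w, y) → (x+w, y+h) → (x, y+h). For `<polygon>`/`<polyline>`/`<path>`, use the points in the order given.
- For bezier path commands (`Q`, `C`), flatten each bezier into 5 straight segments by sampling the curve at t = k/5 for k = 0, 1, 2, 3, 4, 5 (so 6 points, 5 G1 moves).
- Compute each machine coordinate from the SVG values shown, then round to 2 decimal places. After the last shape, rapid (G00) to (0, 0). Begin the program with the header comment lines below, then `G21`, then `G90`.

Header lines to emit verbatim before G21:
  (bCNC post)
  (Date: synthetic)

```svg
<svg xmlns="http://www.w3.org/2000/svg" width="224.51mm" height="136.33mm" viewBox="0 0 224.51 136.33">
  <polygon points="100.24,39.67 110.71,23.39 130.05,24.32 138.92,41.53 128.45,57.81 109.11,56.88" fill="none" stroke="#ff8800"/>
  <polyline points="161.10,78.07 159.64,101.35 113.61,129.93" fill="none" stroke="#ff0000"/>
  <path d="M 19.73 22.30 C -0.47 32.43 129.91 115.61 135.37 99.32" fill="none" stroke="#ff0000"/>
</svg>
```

viewBox `0 0 224.51 136.33` with mm width/height → 1 unit = 1 mm. Flip: y_m = 136.33 − y_svg.

**Shape 1** — `<polygon>` regular polygon, stroke `#ff8800` → cut (S982, F1414). Machine vertices: (100.24,96.66) → (110.71,112.94) → (130.05,112.01) → (138.92,94.80) → (128.45,78.52) → (109.11,79.45) → (100.24,96.66). Closed: final G1 returns to the first vertex.

**Shape 2** — `<polyline>` open polyline, stroke `#ff0000` → score (S422, F2153). Machine vertices: (161.10,58.26) → (159.64,34.98) → (113.61,6.40). Open path.

**Shape 3** — `<path>` cubic bezier, stroke `#ff0000` → score (S422, F2153). Control points (SVG): P0=(19.73,22.30), P1=(-0.47,32.43), P2=(129.91,115.61), P3=(135.37,99.32); sampled at t=k/5. Machine vertices: (19.73,114.03) → (23.48,100.57) → (50.14,77.85) → (86.49,54.17) → (119.31,37.79) → (135.37,37.01). Open path.

(bCNC post)
(Date: synthetic)
G21
G90
G00 X100.24 Y96.66
M3 S982
G1 X110.71 Y112.94 F1414
G1 X130.05 Y112.01 F1414
G1 X138.92 Y94.80 F1414
G1 X128.45 Y78.52 F1414
G1 X109.11 Y79.45 F1414
G1 X100.24 Y96.66 F1414
M5
G00 X161.10 Y58.26
M3 S422
G1 X159.64 Y34.98 F2153
G1 X113.61 Y6.40 F2153
M5
G00 X19.73 Y114.03
M3 S422
G1 X23.48 Y100.57 F2153
G1 X50.14 Y77.85 F2153
G1 X86.49 Y54.17 F2153
G1 X119.31 Y37.79 F2153
G1 X135.37 Y37.01 F2153
M5
G00 X0.00 Y0.00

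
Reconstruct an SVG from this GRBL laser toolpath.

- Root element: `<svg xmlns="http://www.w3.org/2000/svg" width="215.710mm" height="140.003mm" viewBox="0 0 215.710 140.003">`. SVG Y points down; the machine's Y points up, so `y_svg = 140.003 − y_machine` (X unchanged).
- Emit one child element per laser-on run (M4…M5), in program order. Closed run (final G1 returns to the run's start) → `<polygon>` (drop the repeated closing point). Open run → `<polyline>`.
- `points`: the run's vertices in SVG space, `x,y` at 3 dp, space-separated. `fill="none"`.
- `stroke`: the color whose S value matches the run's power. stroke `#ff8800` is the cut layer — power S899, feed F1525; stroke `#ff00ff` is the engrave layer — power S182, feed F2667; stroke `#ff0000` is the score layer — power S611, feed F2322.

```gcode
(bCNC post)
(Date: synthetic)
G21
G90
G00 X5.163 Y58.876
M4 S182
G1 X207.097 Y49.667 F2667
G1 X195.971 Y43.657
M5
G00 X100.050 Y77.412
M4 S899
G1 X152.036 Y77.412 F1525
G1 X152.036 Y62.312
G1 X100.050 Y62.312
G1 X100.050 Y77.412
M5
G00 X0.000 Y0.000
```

<svg xmlns="http://www.w3.org/2000/svg" width="215.710mm" height="140.003mm" viewBox="0 0 215.710 140.003">
  <polyline points="5.163,81.127 207.097,90.336 195.971,96.346" fill="none" stroke="#ff00ff"/>
  <polygon points="100.050,62.591 152.036,62.591 152.036,77.691 100.050,77.691" fill="none" stroke="#ff8800"/>
</svg>

y_svg = 140.003 − y_m.

[1] S182→`#ff00ff` (engrave); open run; points: 5.163,81.127 207.097,90.336 195.971,96.346

[2] S899→`#ff8800` (cut); closed run; points: 100.050,62.591 152.036,62.591 152.036,77.691 100.050,77.691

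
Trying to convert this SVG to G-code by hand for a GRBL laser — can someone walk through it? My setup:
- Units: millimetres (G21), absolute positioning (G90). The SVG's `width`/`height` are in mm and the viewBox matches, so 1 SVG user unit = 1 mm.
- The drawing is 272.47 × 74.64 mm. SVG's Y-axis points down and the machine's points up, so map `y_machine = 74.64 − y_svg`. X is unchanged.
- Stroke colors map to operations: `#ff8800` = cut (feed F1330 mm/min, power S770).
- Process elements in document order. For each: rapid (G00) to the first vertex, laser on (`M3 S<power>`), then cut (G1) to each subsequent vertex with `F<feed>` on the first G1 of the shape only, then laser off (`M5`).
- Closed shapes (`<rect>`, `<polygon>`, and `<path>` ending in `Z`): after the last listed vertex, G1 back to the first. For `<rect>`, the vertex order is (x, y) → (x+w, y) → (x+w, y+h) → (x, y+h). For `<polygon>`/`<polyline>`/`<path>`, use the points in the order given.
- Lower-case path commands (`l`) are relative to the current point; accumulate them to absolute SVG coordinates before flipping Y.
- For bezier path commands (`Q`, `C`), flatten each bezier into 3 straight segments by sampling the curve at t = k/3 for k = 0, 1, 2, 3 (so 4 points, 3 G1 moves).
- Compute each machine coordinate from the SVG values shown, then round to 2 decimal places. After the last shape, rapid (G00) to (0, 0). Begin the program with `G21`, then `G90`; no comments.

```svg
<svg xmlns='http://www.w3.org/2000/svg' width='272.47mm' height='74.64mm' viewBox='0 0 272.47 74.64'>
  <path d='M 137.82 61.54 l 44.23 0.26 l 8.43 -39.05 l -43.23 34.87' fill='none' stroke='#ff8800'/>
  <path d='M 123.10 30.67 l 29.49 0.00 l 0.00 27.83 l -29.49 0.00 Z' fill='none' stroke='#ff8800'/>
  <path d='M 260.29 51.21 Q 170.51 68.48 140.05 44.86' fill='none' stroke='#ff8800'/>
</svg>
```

Since the viewBox matches the mm dimensions, user units are millimetres directly. The only transform is the Y-flip y_m = 74.64 − y_svg.

Shape 1 is a open polyline drawn with `<path>`. Its stroke #ff8800 means cut at S770, F1330. After flipping Y the toolpath is (137.82,13.10) → (182.05,12.84) → (190.48,51.89) → (147.25,17.02).

Shape 2 is a rectangle drawn with `<path>`. Its stroke #ff8800 means cut at S770, F1330. After flipping Y the toolpath is (123.10,43.97) → (152.59,43.97) → (152.59,16.14) → (123.10,16.14) → (123.10,43.97), returning to the start.

Shape 3 is a quadratic bezier drawn with `<path>`. Its stroke #ff8800 means cut at S770, F1330. After flipping Y the toolpath is (260.29,23.43) → (207.03,16.46) → (166.95,18.58) → (140.05,29.78).

G21
G90
G00 X137.82 Y13.10
M3 S770
G1 X182.05 Y12.84 F1330
G1 X190.48 Y51.89
G1 X147.25 Y17.02
M5
G00 X123.10 Y43.97
M3 S770
G1 X152.59 Y43.97 F1330
G1 X152.59 Y16.14
G1 X123.10 Y16.14
G1 X123.10 Y43.97
M5
G00 X260.29 Y23.43
M3 S770
G1 X207.03 Y16.46 F1330
G1 X166.95 Y18.58
G1 X140.05 Y29.78
M5
G00 X0.00 Y0.00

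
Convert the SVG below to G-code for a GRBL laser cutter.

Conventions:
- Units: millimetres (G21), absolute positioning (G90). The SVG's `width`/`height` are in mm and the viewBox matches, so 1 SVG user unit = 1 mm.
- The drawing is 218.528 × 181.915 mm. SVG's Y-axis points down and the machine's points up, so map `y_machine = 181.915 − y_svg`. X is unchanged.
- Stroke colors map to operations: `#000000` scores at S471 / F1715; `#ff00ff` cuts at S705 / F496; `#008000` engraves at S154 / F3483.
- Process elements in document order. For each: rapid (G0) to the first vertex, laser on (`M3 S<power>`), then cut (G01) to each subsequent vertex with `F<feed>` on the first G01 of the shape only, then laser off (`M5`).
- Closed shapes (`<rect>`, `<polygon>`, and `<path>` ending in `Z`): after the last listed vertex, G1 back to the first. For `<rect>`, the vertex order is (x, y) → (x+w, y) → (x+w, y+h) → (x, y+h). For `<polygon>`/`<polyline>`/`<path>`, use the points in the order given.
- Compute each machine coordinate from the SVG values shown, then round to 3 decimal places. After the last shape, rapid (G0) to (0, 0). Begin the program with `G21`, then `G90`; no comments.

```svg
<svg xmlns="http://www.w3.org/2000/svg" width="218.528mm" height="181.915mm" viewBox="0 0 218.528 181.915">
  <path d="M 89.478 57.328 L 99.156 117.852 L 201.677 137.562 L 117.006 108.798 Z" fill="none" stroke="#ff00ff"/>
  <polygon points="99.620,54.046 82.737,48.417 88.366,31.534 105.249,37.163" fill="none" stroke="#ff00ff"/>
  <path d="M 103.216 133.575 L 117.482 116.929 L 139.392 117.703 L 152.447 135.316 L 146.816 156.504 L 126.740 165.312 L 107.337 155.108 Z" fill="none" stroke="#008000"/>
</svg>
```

G21
G90
G0 X89.478 Y124.587
M3 S705
G01 X99.156 Y64.063 F496
G01 X201.677 Y44.353
G01 X117.006 Y73.117
G01 X89.478 Y124.587
M5
G0 X99.620 Y127.869
M3 S705
G01 X82.737 Y133.498 F496
G01 X88.366 Y150.381
G01 X105.249 Y144.752
G01 X99.620 Y127.869
M5
G0 X103.216 Y48.340
M3 S154
G01 X117.482 Y64.986 F3483
G01 X139.392 Y64.212
G01 X152.447 Y46.599
G01 X146.816 Y25.411
G01 X126.740 Y16.603
G01 X107.337 Y26.807
G01 X103.216 Y48.340
M5
G0 X0.000 Y0.000

Since the viewBox matches the mm dimensions, user units are millimetres directly. The only transform is the Y-flip y_m = 181.915 − y_svg.

Shape 1 is a closed polygon drawn with `<path>`. Its stroke #ff00ff means cut at S705, F496. After flipping Y the toolpath is (89.478,124.587) → (99.156,64.063) → (201.677,44.353) → (117.006,73.117) → (89.478,124.587), returning to the start.

Shape 2 is a regular polygon drawn with `<polygon>`. Its stroke #ff00ff means cut at S705, F496. After flipping Y the toolpath is (99.620,127.869) → (82.737,133.498) → (88.366,150.381) → (105.249,144.752) → (99.620,127.869), returning to the start.

Shape 3 is a regular polygon drawn with `<path>`. Its stroke #008000 means engrave at S154, F3483. After flipping Y the toolpath is (103.216,48.340) → (117.482,64.986) → (139.392,64.212) → (152.447,46.599) → (146.816,25.411) → (126.740,16.603) → (107.337,26.807) → (103.216,48.340), returning to the start.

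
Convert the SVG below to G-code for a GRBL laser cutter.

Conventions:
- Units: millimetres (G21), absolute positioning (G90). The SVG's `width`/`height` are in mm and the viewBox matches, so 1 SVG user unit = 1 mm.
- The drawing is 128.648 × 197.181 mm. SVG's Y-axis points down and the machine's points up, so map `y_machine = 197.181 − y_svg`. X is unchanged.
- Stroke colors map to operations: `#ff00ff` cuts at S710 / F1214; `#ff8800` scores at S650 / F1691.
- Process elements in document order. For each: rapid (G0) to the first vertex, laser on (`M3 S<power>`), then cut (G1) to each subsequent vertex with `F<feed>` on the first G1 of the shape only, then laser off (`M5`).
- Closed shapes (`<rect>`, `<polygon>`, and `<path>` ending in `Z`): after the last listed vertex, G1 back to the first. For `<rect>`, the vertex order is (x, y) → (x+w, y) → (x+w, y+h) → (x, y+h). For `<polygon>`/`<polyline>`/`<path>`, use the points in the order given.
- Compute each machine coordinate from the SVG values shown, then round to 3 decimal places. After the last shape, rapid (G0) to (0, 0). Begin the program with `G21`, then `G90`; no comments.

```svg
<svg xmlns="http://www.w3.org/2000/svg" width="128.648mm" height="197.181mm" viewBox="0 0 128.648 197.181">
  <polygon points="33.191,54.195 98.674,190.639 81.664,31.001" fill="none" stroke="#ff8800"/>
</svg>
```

G21
G90
G0 X33.191 Y142.986
M3 S650
G1 X98.674 Y6.542 F1691
G1 X81.664 Y166.180
G1 X33.191 Y142.986
M5
G0 X0.000 Y0.000

viewBox `0 0 128.648 197.181` with mm width/height → 1 unit = 1 mm. Flip: y_m = 197.181 − y_svg.

**Shape 1** — `<polygon>` closed polygon, stroke `#ff8800` → score (S650, F1691). Machine vertices: (33.191,142.986) → (98.674,6.542) → (81.664,166.180) → (33.191,142.986). Closed: final G1 returns to the first vertex.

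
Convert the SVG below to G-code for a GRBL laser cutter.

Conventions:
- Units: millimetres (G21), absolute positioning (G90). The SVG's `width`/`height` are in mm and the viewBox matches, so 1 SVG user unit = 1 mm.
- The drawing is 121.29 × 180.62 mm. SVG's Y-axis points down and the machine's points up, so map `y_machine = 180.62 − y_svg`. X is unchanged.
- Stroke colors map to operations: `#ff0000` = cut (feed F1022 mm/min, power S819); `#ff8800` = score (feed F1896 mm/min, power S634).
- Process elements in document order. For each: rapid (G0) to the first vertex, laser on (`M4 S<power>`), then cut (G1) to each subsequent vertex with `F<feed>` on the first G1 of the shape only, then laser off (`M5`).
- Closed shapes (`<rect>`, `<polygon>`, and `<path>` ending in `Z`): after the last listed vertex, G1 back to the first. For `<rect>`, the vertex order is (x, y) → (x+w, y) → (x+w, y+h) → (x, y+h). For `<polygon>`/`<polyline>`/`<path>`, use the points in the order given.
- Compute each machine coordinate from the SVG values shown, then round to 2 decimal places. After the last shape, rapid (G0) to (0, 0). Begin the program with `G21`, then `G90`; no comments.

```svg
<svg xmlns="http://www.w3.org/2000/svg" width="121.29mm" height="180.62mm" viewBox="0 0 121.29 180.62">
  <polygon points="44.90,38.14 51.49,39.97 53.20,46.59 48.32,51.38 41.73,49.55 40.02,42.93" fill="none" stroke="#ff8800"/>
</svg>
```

G21
G90
G0 X44.90 Y142.48
M4 S634
G1 X51.49 Y140.65 F1896
G1 X53.20 Y134.03
G1 X48.32 Y129.24
G1 X41.73 Y131.07
G1 X40.02 Y137.69
G1 X44.90 Y142.48
M5
G0 X0.00 Y0.00

1 u = 1 mm; y_m = 180.62 − y.

[1] `<polygon>` regular polygon, #ff8800→score S634 F1896: (44.90,142.48) → (51.49,140.65) → (53.20,134.03) → (48.32,129.24) → (41.73,131.07) → (40.02,137.69) → (44.90,142.48) (closed)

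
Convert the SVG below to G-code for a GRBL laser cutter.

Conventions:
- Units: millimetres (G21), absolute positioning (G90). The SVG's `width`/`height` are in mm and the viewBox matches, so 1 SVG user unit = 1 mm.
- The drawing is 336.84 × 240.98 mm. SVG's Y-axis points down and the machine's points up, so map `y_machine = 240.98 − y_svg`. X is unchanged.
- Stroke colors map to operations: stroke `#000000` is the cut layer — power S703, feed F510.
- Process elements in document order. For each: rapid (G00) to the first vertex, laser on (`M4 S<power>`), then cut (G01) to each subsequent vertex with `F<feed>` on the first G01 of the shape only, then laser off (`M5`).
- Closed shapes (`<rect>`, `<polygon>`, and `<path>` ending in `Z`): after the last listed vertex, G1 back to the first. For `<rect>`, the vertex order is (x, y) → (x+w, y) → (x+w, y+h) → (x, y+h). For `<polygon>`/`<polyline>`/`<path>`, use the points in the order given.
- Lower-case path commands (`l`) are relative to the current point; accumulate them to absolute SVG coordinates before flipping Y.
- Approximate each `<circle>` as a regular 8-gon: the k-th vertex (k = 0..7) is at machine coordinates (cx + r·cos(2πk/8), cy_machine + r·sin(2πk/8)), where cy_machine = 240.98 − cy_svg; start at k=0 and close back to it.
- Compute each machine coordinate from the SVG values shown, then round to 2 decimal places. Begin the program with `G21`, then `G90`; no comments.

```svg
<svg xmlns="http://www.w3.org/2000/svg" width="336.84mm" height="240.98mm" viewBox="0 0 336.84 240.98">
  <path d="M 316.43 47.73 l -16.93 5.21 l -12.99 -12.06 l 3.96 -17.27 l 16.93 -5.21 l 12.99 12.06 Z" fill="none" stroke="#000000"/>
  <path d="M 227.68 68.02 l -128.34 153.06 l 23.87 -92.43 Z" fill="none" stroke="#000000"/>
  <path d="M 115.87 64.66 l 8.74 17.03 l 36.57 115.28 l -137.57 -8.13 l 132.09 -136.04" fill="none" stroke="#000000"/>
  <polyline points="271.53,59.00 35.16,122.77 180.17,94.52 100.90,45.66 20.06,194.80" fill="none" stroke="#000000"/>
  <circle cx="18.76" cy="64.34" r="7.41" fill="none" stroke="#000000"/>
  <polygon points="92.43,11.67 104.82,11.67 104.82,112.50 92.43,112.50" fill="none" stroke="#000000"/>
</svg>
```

viewBox `0 0 336.84 240.98` with mm width/height → 1 unit = 1 mm. Flip: y_m = 240.98 − y_svg.

**Shape 1** — `<path>` regular polygon, stroke `#000000` → cut (S703, F510). Machine vertices: (316.43,193.25) → (299.50,188.04) → (286.51,200.10) → (290.47,217.37) → (307.40,222.58) → (320.39,210.52) → (316.43,193.25). Closed: final G1 returns to the first vertex.

**Shape 2** — `<path>` closed polygon, stroke `#000000` → cut (S703, F510). Machine vertices: (227.68,172.96) → (99.34,19.90) → (123.21,112.33) → (227.68,172.96). Closed: final G1 returns to the first vertex.

**Shape 3** — `<path>` open polyline, stroke `#000000` → cut (S703, F510). Machine vertices: (115.87,176.32) → (124.61,159.29) → (161.18,44.01) → (23.61,52.14) → (155.70,188.18). Open path.

**Shape 4** — `<polyline>` open polyline, stroke `#000000` → cut (S703, F510). Machine vertices: (271.53,181.98) → (35.16,118.21) → (180.17,146.46) → (100.90,195.32) → (20.06,46.18). Open path.

**Shape 5** — `<circle>` circle, stroke `#000000` → cut (S703, F510). Machine vertices: (26.17,176.64) → (24.00,181.88) → (18.76,184.05) → (13.52,181.88) → (11.35,176.64) → (13.52,171.40) → (18.76,169.23) → (24.00,171.40) → (26.17,176.64). Closed: final G1 returns to the first vertex.

**Shape 6** — `<polygon>` rectangle, stroke `#000000` → cut (S703, F510). Machine vertices: (92.43,229.31) → (104.82,229.31) → (104.82,128.48) → (92.43,128.48) → (92.43,229.31). Closed: final G1 returns to the first vertex.

G21
G90
G00 X316.43 Y193.25
M4 S703
G01 X299.50 Y188.04 F510
G01 X286.51 Y200.10
G01 X290.47 Y217.37
G01 X307.40 Y222.58
G01 X320.39 Y210.52
G01 X316.43 Y193.25
M5
G00 X227.68 Y172.96
M4 S703
G01 X99.34 Y19.90 F510
G01 X123.21 Y112.33
G01 X227.68 Y172.96
M5
G00 X115.87 Y176.32
M4 S703
G01 X124.61 Y159.29 F510
G01 X161.18 Y44.01
G01 X23.61 Y52.14
G01 X155.70 Y188.18
M5
G00 X271.53 Y181.98
M4 S703
G01 X35.16 Y118.21 F510
G01 X180.17 Y146.46
G01 X100.90 Y195.32
G01 X20.06 Y46.18
M5
G00 X26.17 Y176.64
M4 S703
G01 X24.00 Y181.88 F510
G01 X18.76 Y184.05
G01 X13.52 Y181.88
G01 X11.35 Y176.64
G01 X13.52 Y171.40
G01 X18.76 Y169.23
G01 X24.00 Y171.40
G01 X26.17 Y176.64
M5
G00 X92.43 Y229.31
M4 S703
G01 X104.82 Y229.31 F510
G01 X104.82 Y128.48
G01 X92.43 Y128.48
G01 X92.43 Y229.31
M5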